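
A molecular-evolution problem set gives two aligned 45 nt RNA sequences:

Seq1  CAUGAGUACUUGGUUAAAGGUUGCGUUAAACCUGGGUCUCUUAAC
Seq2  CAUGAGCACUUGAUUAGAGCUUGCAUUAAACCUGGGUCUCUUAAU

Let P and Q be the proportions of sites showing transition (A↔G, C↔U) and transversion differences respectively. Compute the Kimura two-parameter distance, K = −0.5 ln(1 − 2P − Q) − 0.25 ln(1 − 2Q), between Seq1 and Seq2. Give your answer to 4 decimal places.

Differing sites — 7:U/C (Ti); 13:G/A (Ti); 17:A/G (Ti); 20:G/C (Tv); 25:G/A (Ti); 45:C/U (Ti).
Of the 6 differences, 5 transitions and 1 transversion over 45 sites: P = 5/45 = 0.111111, Q = 1/45 = 0.022222.
d = −0.5·ln(0.755556) − 0.25·ln(0.955556) = −0.5·(-0.280301) − 0.25·(-0.045462) = 0.1515.

0.1515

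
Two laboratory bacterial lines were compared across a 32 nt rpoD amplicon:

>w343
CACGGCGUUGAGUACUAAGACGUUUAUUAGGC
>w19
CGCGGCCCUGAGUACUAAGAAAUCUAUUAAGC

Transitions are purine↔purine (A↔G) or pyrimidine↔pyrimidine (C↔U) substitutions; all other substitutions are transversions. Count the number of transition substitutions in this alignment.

5

Differing sites — 2:A/G (Ti); 7:G/C (Tv); 8:U/C (Ti); 21:C/A (Tv); 22:G/A (Ti); 24:U/C (Ti); 30:G/A (Ti).
Of the 7 differences, 5 transitions and 2 transversions, so the answer is 5.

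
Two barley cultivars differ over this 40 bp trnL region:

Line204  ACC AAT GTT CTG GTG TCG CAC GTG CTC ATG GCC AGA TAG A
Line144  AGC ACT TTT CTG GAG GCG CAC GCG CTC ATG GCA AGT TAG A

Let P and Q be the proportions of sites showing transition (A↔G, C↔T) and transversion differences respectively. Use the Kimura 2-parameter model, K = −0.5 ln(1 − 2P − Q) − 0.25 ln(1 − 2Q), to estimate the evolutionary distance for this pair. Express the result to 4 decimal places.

0.2351

Differing sites — 2:C/G (Tv); 5:A/C (Tv); 7:G/T (Tv); 14:T/A (Tv); 16:T/G (Tv); 23:T/C (Ti); 33:C/A (Tv); 36:A/T (Tv).
Of the 8 differences, 1 transition and 7 transversions over 40 sites: P = 1/40 = 0.025000, Q = 7/40 = 0.175000.
d = −0.5·ln(0.775000) − 0.25·ln(0.650000) = −0.5·(-0.254892) − 0.25·(-0.430783) = 0.2351.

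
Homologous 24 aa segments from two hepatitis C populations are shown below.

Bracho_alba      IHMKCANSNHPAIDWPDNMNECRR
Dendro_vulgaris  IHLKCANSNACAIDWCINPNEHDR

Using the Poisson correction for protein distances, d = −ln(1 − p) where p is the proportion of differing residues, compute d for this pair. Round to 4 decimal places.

0.4055

Mismatches occur at site 3 (M→L), site 10 (H→A), site 11 (P→C), site 16 (P→C), site 17 (D→I), site 19 (M→P), site 22 (C→H), site 23 (R→D).
p = 8/24 = 0.333333.
d = −ln(1 − 0.333333) = −ln(0.666667) = 0.4055.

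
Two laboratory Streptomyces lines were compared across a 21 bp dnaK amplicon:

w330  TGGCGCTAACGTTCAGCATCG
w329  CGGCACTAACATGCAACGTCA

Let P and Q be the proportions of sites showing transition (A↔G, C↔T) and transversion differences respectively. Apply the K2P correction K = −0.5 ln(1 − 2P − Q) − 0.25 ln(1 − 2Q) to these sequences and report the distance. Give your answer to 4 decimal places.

0.5076

Mismatches occur at site 1 (T↔C, transition), site 5 (G↔A, transition), site 11 (G↔A, transition), site 13 (T↔G, transversion), site 16 (G↔A, transition), site 18 (A↔G, transition), site 21 (G↔A, transition).
Of the 7 differences, 6 transitions and 1 transversion over 21 sites: P = 6/21 = 0.285714, Q = 1/21 = 0.047619.
d = −0.5·ln(0.380953) − 0.25·ln(0.904762) = −0.5·(-0.965079) − 0.25·(-0.100083) = 0.5076.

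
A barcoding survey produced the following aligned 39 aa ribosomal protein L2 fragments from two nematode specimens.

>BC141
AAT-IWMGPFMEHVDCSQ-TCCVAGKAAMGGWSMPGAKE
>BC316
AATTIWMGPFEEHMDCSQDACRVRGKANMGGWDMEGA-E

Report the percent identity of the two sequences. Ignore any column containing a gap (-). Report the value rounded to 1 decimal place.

77.8%

Excluding the 3 gap columns leaves 36 comparable sites.
Mismatches occur at site 11 (M↔E), site 14 (V↔M), site 20 (T↔A), site 22 (C↔R), site 24 (A↔R), site 28 (A↔N), site 33 (S↔D), site 35 (P↔E).
28 of the 36 comparable sites match, so the percent identity is 28/36 × 100 = 77.8%.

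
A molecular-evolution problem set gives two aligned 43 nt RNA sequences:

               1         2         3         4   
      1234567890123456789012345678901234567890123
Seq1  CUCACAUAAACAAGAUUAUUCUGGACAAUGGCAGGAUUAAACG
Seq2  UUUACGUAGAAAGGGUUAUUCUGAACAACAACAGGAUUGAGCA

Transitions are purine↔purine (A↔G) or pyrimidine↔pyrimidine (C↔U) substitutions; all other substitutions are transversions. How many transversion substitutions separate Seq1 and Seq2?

1

Mismatches occur at site 1 (C→U, transition), site 3 (C→U, transition), site 6 (A→G, transition), site 9 (A→G, transition), site 11 (C→A, transversion), site 13 (A→G, transition), site 15 (A→G, transition), site 24 (G→A, transition), site 29 (U→C, transition), site 30 (G→A, transition), site 31 (G→A, transition), site 39 (A→G, transition), site 41 (A→G, transition), site 43 (G→A, transition).
Of the 14 differences, 13 transitions and 1 transversion, so the answer is 1.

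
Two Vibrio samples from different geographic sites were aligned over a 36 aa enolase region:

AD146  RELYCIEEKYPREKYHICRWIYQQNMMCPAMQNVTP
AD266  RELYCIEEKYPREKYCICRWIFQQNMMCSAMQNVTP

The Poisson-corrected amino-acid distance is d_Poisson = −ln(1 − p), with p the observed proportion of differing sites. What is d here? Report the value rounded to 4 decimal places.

0.0870

The sequences differ at positions 16 (H/C), 22 (Y/F), 29 (P/S).
p = 3/36 = 0.083333.
d = −ln(1 − 0.083333) = −ln(0.916667) = 0.0870.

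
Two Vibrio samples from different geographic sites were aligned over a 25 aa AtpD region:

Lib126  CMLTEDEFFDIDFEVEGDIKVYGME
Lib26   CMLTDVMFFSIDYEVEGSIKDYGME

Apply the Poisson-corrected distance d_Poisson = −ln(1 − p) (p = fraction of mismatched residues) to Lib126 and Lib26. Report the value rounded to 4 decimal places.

0.3285

Differing sites — 5:E/D; 6:D/V; 7:E/M; 10:D/S; 13:F/Y; 18:D/S; 21:V/D.
p = 7/25 = 0.280000.
d = −ln(1 − 0.280000) = −ln(0.720000) = 0.3285.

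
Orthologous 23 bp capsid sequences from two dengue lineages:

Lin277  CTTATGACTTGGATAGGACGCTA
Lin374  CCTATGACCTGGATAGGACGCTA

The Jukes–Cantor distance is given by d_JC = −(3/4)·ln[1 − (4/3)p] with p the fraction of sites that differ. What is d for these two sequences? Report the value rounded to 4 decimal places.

0.0924

Differing sites — 2:T/C; 9:T/C.
p = 2/23 = 0.086957.
d = −0.75 · ln(1 − (4/3)·0.086957) = −0.75 · ln(0.884057) = −0.75 · (-0.123234) = 0.0924.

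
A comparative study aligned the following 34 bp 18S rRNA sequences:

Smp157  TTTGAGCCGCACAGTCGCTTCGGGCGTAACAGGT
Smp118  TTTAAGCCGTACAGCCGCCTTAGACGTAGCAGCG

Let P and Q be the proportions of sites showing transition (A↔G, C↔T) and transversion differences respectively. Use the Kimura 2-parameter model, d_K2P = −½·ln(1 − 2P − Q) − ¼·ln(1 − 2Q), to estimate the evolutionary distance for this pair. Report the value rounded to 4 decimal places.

0.4082

Mismatches occur at site 4 (G/A, transition), site 10 (C/T, transition), site 15 (T/C, transition), site 19 (T/C, transition), site 21 (C/T, transition), site 22 (G/A, transition), site 24 (G/A, transition), site 29 (A/G, transition), site 33 (G/C, transversion), site 34 (T/G, transversion).
Of the 10 differences, 8 transitions and 2 transversions over 34 sites: P = 8/34 = 0.235294, Q = 2/34 = 0.058824.
d = −0.5·ln(0.470588) − 0.25·ln(0.882352) = −0.5·(-0.753772) − 0.25·(-0.125164) = 0.4082.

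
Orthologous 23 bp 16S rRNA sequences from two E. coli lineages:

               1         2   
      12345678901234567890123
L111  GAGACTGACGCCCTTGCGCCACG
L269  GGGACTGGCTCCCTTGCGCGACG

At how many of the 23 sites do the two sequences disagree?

4

Mismatches occur at site 2 (A→G), site 8 (A→G), site 10 (G→T), site 20 (C→G).
That gives 4 mismatches out of 23 aligned sites, so the Hamming distance is 4.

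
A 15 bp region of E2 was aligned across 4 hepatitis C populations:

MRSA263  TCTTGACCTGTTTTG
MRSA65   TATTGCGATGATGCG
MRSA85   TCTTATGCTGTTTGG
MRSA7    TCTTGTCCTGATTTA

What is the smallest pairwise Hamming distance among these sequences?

3

Pairwise Hamming distances:
  MRSA263 vs MRSA65: 7
  MRSA263 vs MRSA85: 4
  MRSA263 vs MRSA7: 3
  MRSA65 vs MRSA85: 7
  MRSA65 vs MRSA7: 7
  MRSA85 vs MRSA7: 5
The smallest is 3, between MRSA263 and MRSA7.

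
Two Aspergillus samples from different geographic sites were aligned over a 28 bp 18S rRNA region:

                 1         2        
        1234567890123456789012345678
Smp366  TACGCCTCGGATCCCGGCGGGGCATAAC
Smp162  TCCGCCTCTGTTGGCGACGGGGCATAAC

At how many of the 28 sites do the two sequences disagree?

6

Mismatches occur at site 2 (A/C), site 9 (G/T), site 11 (A/T), site 13 (C/G), site 14 (C/G), site 17 (G/A).
That gives 6 mismatches out of 28 aligned sites, so the Hamming distance is 6.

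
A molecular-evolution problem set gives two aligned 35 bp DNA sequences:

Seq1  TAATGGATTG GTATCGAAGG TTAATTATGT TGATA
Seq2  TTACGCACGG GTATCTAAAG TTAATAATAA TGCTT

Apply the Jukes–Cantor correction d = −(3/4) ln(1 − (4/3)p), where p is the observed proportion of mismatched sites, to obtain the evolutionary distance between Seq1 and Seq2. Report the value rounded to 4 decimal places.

The sequences differ at positions 2 (A/T), 4 (T/C), 6 (G/C), 8 (T/C), 9 (T/G), 16 (G/T), 19 (G/A), 26 (T/A), 29 (G/A), 30 (T/A), 33 (A/C), 35 (A/T).
p = 12/35 = 0.342857.
d = −0.75 · ln(1 − (4/3)·0.342857) = −0.75 · ln(0.542857) = −0.75 · (-0.610909) = 0.4582.

0.4582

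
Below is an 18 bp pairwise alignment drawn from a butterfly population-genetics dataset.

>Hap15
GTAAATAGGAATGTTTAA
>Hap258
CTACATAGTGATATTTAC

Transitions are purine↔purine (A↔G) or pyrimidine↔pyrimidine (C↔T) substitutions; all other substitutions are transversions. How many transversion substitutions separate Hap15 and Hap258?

Mismatches occur at site 1 (G↔C, transversion), site 4 (A↔C, transversion), site 9 (G↔T, transversion), site 10 (A↔G, transition), site 13 (G↔A, transition), site 18 (A↔C, transversion).
Of the 6 differences, 2 transitions and 4 transversions, so the answer is 4.

4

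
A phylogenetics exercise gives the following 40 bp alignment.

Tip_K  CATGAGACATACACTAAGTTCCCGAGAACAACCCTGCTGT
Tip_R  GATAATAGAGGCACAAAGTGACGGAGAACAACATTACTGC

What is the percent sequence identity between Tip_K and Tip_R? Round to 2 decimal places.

65.00%

Mismatches occur at site 1 (C↔G), site 4 (G↔A), site 6 (G↔T), site 8 (C↔G), site 10 (T↔G), site 11 (A↔G), site 15 (T↔A), site 20 (T↔G), site 21 (C↔A), site 23 (C↔G), site 33 (C↔A), site 34 (C↔T), site 36 (G↔A), site 40 (T↔C).
26 of the 40 sites match, so the percent identity is 26/40 × 100 = 65.00%.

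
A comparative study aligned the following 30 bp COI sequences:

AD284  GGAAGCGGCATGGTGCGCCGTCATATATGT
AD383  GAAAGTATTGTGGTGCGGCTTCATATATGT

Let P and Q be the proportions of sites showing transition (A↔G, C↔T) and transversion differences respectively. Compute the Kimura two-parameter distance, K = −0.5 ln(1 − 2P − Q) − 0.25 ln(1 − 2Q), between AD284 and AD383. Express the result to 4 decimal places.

0.3398

Mismatches occur at site 2 (G/A, transition), site 6 (C/T, transition), site 7 (G/A, transition), site 8 (G/T, transversion), site 9 (C/T, transition), site 10 (A/G, transition), site 18 (C/G, transversion), site 20 (G/T, transversion).
Of the 8 differences, 5 transitions and 3 transversions over 30 sites: P = 5/30 = 0.166667, Q = 3/30 = 0.100000.
d = −0.5·ln(0.566666) − 0.25·ln(0.800000) = −0.5·(-0.567985) − 0.25·(-0.223144) = 0.3398.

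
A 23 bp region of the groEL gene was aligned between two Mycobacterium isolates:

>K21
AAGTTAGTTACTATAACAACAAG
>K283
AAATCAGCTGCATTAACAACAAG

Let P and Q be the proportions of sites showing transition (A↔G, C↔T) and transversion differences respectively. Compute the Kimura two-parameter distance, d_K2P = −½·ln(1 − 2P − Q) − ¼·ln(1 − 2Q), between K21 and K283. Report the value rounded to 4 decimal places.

0.3330

Mismatches occur at site 3 (G/A, transition), site 5 (T/C, transition), site 8 (T/C, transition), site 10 (A/G, transition), site 12 (T/A, transversion), site 13 (A/T, transversion).
Of the 6 differences, 4 transitions and 2 transversions over 23 sites: P = 4/23 = 0.173913, Q = 2/23 = 0.086957.
d = −0.5·ln(0.565217) − 0.25·ln(0.826086) = −0.5·(-0.570546) − 0.25·(-0.191056) = 0.3330.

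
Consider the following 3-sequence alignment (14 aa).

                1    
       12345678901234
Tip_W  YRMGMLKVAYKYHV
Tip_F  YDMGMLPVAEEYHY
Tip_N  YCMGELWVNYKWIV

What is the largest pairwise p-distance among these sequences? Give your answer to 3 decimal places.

Pairwise Hamming distances:
  Tip_W vs Tip_F: 5
  Tip_W vs Tip_N: 6
  Tip_F vs Tip_N: 9
The largest is 9 mismatches, between Tip_F and Tip_N; p = 9/14 = 0.643.

0.643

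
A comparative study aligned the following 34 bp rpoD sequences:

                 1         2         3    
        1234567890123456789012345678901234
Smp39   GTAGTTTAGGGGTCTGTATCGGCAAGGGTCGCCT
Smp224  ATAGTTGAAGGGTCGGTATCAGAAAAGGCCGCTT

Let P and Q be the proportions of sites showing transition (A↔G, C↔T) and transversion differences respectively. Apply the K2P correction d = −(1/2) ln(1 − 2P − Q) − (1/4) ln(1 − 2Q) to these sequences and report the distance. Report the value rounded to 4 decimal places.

Differing sites — 1:G/A (Ti); 7:T/G (Tv); 9:G/A (Ti); 15:T/G (Tv); 21:G/A (Ti); 23:C/A (Tv); 26:G/A (Ti); 29:T/C (Ti); 33:C/T (Ti).
Of the 9 differences, 6 transitions and 3 transversions over 34 sites: P = 6/34 = 0.176471, Q = 3/34 = 0.088235.
d = −0.5·ln(0.558823) − 0.25·ln(0.823530) = −0.5·(-0.581922) − 0.25·(-0.194155) = 0.3395.

0.3395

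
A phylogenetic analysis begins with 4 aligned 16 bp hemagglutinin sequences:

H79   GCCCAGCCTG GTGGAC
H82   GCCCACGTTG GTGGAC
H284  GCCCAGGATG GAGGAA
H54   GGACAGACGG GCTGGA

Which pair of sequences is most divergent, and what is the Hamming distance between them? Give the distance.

10

Pairwise Hamming distances:
  H79 vs H82: 3
  H79 vs H284: 4
  H79 vs H54: 8
  H82 vs H284: 4
  H82 vs H54: 10
  H284 vs H54: 8
The largest is 10, between H82 and H54.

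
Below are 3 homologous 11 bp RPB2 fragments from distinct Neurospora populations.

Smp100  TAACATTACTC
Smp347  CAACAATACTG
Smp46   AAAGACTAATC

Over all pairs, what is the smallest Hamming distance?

Pairwise Hamming distances:
  Smp100 vs Smp347: 3
  Smp100 vs Smp46: 4
  Smp347 vs Smp46: 5
The smallest is 3, between Smp100 and Smp347.

3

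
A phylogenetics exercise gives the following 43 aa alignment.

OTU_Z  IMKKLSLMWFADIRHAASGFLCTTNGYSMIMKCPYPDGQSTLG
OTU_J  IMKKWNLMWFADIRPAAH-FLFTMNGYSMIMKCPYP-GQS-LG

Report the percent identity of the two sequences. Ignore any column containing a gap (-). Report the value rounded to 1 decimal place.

85.0%

Excluding the 3 gap columns leaves 40 comparable sites.
Differing sites — 5:L/W; 6:S/N; 15:H/P; 18:S/H; 22:C/F; 24:T/M.
34 of the 40 comparable sites match, so the percent identity is 34/40 × 100 = 85.0%.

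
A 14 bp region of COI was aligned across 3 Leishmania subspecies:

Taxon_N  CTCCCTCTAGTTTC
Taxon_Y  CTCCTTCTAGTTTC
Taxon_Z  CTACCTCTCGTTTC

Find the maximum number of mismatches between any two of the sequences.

Pairwise Hamming distances:
  Taxon_N vs Taxon_Y: 1
  Taxon_N vs Taxon_Z: 2
  Taxon_Y vs Taxon_Z: 3
The largest is 3, between Taxon_Y and Taxon_Z.

3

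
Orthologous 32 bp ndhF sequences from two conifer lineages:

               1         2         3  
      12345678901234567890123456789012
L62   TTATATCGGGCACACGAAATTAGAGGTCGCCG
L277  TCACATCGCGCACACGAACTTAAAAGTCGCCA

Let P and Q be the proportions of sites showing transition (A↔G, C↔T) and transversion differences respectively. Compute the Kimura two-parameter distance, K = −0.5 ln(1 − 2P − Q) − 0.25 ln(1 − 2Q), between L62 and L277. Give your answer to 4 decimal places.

0.2684

The sequences differ at positions 2 (T/C, transition), 4 (T/C, transition), 9 (G/C, transversion), 19 (A/C, transversion), 23 (G/A, transition), 25 (G/A, transition), 32 (G/A, transition).
Of the 7 differences, 5 transitions and 2 transversions over 32 sites: P = 5/32 = 0.156250, Q = 2/32 = 0.062500.
d = −0.5·ln(0.625000) − 0.25·ln(0.875000) = −0.5·(-0.470004) − 0.25·(-0.133531) = 0.2684.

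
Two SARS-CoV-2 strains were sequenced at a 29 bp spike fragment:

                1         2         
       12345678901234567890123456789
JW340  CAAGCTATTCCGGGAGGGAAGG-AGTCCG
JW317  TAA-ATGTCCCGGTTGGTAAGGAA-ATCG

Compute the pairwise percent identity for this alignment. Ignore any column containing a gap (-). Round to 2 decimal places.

Excluding the 3 gap columns leaves 26 comparable sites.
Mismatches occur at site 1 (C↔T), site 5 (C↔A), site 7 (A↔G), site 9 (T↔C), site 14 (G↔T), site 15 (A↔T), site 18 (G↔T), site 26 (T↔A), site 27 (C↔T).
17 of the 26 comparable sites match, so the percent identity is 17/26 × 100 = 65.38%.

65.38%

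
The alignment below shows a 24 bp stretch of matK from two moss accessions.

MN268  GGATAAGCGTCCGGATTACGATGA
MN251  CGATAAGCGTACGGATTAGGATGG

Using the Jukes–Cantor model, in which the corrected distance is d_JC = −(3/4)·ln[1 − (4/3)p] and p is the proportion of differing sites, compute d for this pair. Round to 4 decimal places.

The sequences differ at positions 1 (G/C), 11 (C/A), 19 (C/G), 24 (A/G).
p = 4/24 = 0.166667.
d = −0.75 · ln(1 − (4/3)·0.166667) = −0.75 · ln(0.777777) = −0.75 · (-0.251315) = 0.1885.

0.1885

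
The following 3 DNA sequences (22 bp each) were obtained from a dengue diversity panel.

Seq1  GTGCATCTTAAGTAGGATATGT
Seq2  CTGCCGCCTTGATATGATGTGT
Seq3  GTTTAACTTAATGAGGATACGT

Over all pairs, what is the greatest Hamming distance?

13

Pairwise Hamming distances:
  Seq1 vs Seq2: 9
  Seq1 vs Seq3: 6
  Seq2 vs Seq3: 13
The largest is 13, between Seq2 and Seq3.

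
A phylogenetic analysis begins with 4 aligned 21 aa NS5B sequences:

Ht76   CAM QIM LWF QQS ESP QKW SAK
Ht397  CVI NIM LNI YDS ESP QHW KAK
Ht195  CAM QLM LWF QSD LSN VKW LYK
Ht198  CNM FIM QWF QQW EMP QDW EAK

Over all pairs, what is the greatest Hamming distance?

15

Pairwise Hamming distances:
  Ht76 vs Ht397: 9
  Ht76 vs Ht195: 8
  Ht76 vs Ht198: 7
  Ht397 vs Ht195: 15
  Ht397 vs Ht198: 12
  Ht195 vs Ht198: 13
The largest is 15, between Ht397 and Ht195.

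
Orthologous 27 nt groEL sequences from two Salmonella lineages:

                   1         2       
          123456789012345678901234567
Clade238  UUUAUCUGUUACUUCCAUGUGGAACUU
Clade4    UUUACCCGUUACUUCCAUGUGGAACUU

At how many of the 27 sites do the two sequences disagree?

Mismatches occur at site 5 (U→C), site 7 (U→C).
That gives 2 mismatches out of 27 aligned sites, so the Hamming distance is 2.

2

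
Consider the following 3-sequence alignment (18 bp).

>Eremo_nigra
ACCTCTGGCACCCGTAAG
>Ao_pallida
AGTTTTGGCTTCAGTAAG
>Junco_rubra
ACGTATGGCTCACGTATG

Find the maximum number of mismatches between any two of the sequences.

Pairwise Hamming distances:
  Eremo_nigra vs Ao_pallida: 6
  Eremo_nigra vs Junco_rubra: 5
  Ao_pallida vs Junco_rubra: 7
The largest is 7, between Ao_pallida and Junco_rubra.

7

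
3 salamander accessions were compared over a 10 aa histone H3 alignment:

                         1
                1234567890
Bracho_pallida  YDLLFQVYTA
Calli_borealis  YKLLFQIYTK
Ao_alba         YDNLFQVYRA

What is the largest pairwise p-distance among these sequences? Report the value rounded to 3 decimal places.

0.500

Pairwise Hamming distances:
  Bracho_pallida vs Calli_borealis: 3
  Bracho_pallida vs Ao_alba: 2
  Calli_borealis vs Ao_alba: 5
The largest is 5 mismatches, between Calli_borealis and Ao_alba; p = 5/10 = 0.500.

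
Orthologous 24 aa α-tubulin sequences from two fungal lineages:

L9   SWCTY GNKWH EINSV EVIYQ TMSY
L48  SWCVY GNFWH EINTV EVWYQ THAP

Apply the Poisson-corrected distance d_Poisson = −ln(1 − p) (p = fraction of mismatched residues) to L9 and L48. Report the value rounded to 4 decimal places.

0.3448

Mismatches occur at site 4 (T↔V), site 8 (K↔F), site 14 (S↔T), site 18 (I↔W), site 22 (M↔H), site 23 (S↔A), site 24 (Y↔P).
p = 7/24 = 0.291667.
d = −ln(1 − 0.291667) = −ln(0.708333) = 0.3448.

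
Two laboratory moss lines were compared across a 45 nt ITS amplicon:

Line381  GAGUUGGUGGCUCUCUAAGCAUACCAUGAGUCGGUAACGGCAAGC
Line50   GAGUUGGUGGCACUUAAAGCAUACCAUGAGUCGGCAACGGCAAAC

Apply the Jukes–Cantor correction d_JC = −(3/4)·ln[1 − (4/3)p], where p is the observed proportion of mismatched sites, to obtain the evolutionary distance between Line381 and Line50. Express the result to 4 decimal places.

The sequences differ at positions 12 (U/A), 15 (C/U), 16 (U/A), 35 (U/C), 44 (G/A).
p = 5/45 = 0.111111.
d = −0.75 · ln(1 − (4/3)·0.111111) = −0.75 · ln(0.851852) = −0.75 · (-0.160342) = 0.1203.

0.1203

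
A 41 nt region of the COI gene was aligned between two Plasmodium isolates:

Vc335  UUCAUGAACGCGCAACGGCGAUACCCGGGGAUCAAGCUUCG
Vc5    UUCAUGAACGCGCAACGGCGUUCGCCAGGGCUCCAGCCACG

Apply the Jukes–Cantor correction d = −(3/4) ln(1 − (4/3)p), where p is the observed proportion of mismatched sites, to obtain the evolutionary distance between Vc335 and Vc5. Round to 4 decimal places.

0.2260

The sequences differ at positions 21 (A/U), 23 (A/C), 24 (C/G), 27 (G/A), 31 (A/C), 34 (A/C), 38 (U/C), 39 (U/A).
p = 8/41 = 0.195122.
d = −0.75 · ln(1 − (4/3)·0.195122) = −0.75 · ln(0.739837) = −0.75 · (-0.301325) = 0.2260.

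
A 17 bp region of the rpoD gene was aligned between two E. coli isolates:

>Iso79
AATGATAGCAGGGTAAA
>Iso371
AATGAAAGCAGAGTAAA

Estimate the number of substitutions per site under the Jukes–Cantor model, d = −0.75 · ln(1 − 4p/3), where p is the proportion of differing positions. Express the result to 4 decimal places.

0.1280

The sequences differ at positions 6 (T/A), 12 (G/A).
p = 2/17 = 0.117647.
d = −0.75 · ln(1 − (4/3)·0.117647) = −0.75 · ln(0.843137) = −0.75 · (-0.170626) = 0.1280.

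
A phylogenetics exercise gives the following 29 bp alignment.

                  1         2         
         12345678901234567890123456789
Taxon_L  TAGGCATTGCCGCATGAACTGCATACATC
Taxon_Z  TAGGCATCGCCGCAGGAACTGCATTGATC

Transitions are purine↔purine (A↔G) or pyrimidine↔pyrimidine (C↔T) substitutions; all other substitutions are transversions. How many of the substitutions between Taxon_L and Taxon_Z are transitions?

1

Differing sites — 8:T/C (Ti); 15:T/G (Tv); 25:A/T (Tv); 26:C/G (Tv).
Of the 4 differences, 1 transition and 3 transversions, so the answer is 1.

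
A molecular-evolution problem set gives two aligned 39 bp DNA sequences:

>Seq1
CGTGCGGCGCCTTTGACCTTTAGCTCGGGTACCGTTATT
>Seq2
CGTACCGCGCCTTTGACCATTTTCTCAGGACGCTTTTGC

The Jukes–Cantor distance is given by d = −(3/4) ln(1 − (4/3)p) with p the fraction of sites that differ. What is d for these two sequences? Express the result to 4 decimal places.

0.4408

Differing sites — 4:G/A; 6:G/C; 19:T/A; 22:A/T; 23:G/T; 27:G/A; 30:T/A; 31:A/C; 32:C/G; 34:G/T; 37:A/T; 38:T/G; 39:T/C.
p = 13/39 = 0.333333.
d = −0.75 · ln(1 − (4/3)·0.333333) = −0.75 · ln(0.555556) = −0.75 · (-0.587786) = 0.4408.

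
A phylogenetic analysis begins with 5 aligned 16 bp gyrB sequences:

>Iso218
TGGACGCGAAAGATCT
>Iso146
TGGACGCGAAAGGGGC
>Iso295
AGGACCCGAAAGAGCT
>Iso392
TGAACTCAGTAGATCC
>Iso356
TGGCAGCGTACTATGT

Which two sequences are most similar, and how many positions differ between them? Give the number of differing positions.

3

Pairwise Hamming distances:
  Iso218 vs Iso146: 4
  Iso218 vs Iso295: 3
  Iso218 vs Iso392: 6
  Iso218 vs Iso356: 6
  Iso146 vs Iso295: 5
  Iso146 vs Iso392: 8
  Iso146 vs Iso356: 8
  Iso295 vs Iso392: 8
  Iso295 vs Iso356: 9
  Iso392 vs Iso356: 11
The smallest is 3, between Iso218 and Iso295.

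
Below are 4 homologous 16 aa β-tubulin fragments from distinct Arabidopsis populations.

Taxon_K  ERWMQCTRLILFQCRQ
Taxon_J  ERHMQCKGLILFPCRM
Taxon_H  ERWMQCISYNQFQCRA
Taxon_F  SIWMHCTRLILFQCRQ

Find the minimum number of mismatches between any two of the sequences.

3

Pairwise Hamming distances:
  Taxon_K vs Taxon_J: 5
  Taxon_K vs Taxon_H: 6
  Taxon_K vs Taxon_F: 3
  Taxon_J vs Taxon_H: 8
  Taxon_J vs Taxon_F: 8
  Taxon_H vs Taxon_F: 9
The smallest is 3, between Taxon_K and Taxon_F.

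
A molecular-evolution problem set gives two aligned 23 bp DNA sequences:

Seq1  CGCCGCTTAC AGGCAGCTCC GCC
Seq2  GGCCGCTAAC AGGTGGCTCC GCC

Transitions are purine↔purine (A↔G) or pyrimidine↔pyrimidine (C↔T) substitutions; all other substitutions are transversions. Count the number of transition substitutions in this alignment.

2

The sequences differ at positions 1 (C/G, transversion), 8 (T/A, transversion), 14 (C/T, transition), 15 (A/G, transition).
Of the 4 differences, 2 transitions and 2 transversions, so the answer is 2.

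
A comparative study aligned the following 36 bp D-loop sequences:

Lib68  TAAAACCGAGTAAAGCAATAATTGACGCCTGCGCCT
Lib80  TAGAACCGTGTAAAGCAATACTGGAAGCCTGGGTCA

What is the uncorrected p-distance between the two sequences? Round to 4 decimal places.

Mismatches occur at site 3 (A→G), site 9 (A→T), site 21 (A→C), site 23 (T→G), site 26 (C→A), site 32 (C→G), site 34 (C→T), site 36 (T→A).
There are 8 differences over 36 sites, so p = 8/36 = 0.2222.

0.2222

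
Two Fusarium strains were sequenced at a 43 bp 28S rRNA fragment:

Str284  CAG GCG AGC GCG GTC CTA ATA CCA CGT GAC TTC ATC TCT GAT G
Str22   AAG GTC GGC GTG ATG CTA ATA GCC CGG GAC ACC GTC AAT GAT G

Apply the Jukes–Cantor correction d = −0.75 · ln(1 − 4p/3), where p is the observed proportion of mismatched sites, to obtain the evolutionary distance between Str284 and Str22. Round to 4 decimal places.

0.4693

Differing sites — 1:C/A; 5:C/T; 6:G/C; 7:A/G; 11:C/T; 13:G/A; 15:C/G; 22:C/G; 24:A/C; 27:T/G; 31:T/A; 32:T/C; 34:A/G; 37:T/A; 38:C/A.
p = 15/43 = 0.348837.
d = −0.75 · ln(1 − (4/3)·0.348837) = −0.75 · ln(0.534884) = −0.75 · (-0.625705) = 0.4693.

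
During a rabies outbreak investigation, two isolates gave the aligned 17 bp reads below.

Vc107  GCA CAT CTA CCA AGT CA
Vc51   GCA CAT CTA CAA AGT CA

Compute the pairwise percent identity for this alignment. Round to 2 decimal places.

A single mismatch occurs at site 11 (C→A).
16 of the 17 sites match, so the percent identity is 16/17 × 100 = 94.12%.

94.12%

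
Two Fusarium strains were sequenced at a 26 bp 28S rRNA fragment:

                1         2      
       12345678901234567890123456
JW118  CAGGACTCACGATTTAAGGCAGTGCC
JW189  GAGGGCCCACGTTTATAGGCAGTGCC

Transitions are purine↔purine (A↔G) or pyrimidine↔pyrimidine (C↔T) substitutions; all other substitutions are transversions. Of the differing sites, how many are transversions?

4

Mismatches occur at site 1 (C↔G, transversion), site 5 (A↔G, transition), site 7 (T↔C, transition), site 12 (A↔T, transversion), site 15 (T↔A, transversion), site 16 (A↔T, transversion).
Of the 6 differences, 2 transitions and 4 transversions, so the answer is 4.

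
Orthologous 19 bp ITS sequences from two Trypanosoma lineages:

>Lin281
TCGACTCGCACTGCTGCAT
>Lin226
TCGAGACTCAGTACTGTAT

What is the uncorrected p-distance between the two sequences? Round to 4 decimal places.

0.3158

Differing sites — 5:C/G; 6:T/A; 8:G/T; 11:C/G; 13:G/A; 17:C/T.
There are 6 differences over 19 sites, so p = 6/19 = 0.3158.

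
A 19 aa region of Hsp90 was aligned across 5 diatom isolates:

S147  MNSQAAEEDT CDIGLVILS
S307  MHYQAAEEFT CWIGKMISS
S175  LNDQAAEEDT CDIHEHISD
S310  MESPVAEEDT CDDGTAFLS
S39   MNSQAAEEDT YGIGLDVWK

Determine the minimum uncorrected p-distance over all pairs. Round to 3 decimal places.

0.316

Pairwise Hamming distances:
  S147 vs S307: 7
  S147 vs S175: 7
  S147 vs S310: 7
  S147 vs S39: 6
  S307 vs S175: 9
  S307 vs S310: 11
  S307 vs S39: 10
  S175 vs S310: 12
  S175 vs S39: 10
  S310 vs S39: 11
The smallest is 6 mismatches, between S147 and S39; p = 6/19 = 0.316.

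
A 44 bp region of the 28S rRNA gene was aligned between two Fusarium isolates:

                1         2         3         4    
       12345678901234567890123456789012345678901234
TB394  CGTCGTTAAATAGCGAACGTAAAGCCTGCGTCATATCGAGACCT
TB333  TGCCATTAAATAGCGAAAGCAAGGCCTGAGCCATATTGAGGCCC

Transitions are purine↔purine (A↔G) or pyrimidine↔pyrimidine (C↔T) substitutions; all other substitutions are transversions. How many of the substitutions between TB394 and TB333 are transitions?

9

Differing sites — 1:C/T (Ti); 3:T/C (Ti); 5:G/A (Ti); 18:C/A (Tv); 20:T/C (Ti); 23:A/G (Ti); 29:C/A (Tv); 31:T/C (Ti); 37:C/T (Ti); 41:A/G (Ti); 44:T/C (Ti).
Of the 11 differences, 9 transitions and 2 transversions, so the answer is 9.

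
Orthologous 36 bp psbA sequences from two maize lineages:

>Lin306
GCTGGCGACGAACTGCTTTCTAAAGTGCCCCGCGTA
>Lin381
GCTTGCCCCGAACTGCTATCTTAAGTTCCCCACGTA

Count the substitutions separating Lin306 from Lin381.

Differing sites — 4:G/T; 7:G/C; 8:A/C; 18:T/A; 22:A/T; 27:G/T; 32:G/A.
That gives 7 mismatches out of 36 aligned sites, so the Hamming distance is 7.

7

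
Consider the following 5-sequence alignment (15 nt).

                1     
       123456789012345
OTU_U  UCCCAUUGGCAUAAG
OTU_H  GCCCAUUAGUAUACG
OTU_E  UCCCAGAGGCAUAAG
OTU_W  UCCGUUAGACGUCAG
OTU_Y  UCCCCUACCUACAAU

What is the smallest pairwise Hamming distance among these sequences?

Pairwise Hamming distances:
  OTU_U vs OTU_H: 4
  OTU_U vs OTU_E: 2
  OTU_U vs OTU_W: 6
  OTU_U vs OTU_Y: 7
  OTU_H vs OTU_E: 6
  OTU_H vs OTU_W: 10
  OTU_H vs OTU_Y: 8
  OTU_E vs OTU_W: 6
  OTU_E vs OTU_Y: 7
  OTU_W vs OTU_Y: 9
The smallest is 2, between OTU_U and OTU_E.

2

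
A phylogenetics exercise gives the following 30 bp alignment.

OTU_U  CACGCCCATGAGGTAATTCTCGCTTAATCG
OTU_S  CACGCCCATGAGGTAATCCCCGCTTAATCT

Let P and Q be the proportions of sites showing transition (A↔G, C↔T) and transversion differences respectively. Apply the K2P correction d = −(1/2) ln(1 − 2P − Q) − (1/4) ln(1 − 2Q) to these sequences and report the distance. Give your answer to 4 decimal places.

0.1084

Mismatches occur at site 18 (T↔C, transition), site 20 (T↔C, transition), site 30 (G↔T, transversion).
Of the 3 differences, 2 transitions and 1 transversion over 30 sites: P = 2/30 = 0.066667, Q = 1/30 = 0.033333.
d = −0.5·ln(0.833333) − 0.25·ln(0.933334) = −0.5·(-0.182322) − 0.25·(-0.068992) = 0.1084.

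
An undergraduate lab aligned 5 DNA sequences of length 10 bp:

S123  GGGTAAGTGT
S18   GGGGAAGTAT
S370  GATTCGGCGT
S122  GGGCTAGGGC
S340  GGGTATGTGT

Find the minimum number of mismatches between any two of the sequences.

Pairwise Hamming distances:
  S123 vs S18: 2
  S123 vs S370: 5
  S123 vs S122: 4
  S123 vs S340: 1
  S18 vs S370: 7
  S18 vs S122: 5
  S18 vs S340: 3
  S370 vs S122: 7
  S370 vs S340: 5
  S122 vs S340: 5
The smallest is 1, between S123 and S340.

1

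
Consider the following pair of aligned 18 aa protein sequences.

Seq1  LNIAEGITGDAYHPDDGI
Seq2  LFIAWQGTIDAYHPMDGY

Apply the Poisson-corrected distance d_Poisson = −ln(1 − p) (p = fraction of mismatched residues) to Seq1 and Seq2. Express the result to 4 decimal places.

0.4925

Mismatches occur at site 2 (N/F), site 5 (E/W), site 6 (G/Q), site 7 (I/G), site 9 (G/I), site 15 (D/M), site 18 (I/Y).
p = 7/18 = 0.388889.
d = −ln(1 − 0.388889) = −ln(0.611111) = 0.4925.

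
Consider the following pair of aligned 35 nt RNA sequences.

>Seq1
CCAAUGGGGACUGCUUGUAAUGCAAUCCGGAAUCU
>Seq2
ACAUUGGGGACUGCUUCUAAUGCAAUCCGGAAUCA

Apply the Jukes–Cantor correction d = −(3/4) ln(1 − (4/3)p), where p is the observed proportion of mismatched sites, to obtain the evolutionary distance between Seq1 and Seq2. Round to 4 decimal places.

0.1240

Differing sites — 1:C/A; 4:A/U; 17:G/C; 35:U/A.
p = 4/35 = 0.114286.
d = −0.75 · ln(1 − (4/3)·0.114286) = −0.75 · ln(0.847619) = −0.75 · (-0.165324) = 0.1240.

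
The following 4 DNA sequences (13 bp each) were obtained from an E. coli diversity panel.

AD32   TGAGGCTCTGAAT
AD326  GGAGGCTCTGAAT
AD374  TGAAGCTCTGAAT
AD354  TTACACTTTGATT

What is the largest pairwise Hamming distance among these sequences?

Pairwise Hamming distances:
  AD32 vs AD326: 1
  AD32 vs AD374: 1
  AD32 vs AD354: 5
  AD326 vs AD374: 2
  AD326 vs AD354: 6
  AD374 vs AD354: 5
The largest is 6, between AD326 and AD354.

6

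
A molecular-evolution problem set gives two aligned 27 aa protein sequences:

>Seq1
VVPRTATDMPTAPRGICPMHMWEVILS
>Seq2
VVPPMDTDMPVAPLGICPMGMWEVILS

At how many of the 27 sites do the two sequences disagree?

6

Mismatches occur at site 4 (R/P), site 5 (T/M), site 6 (A/D), site 11 (T/V), site 14 (R/L), site 20 (H/G).
That gives 6 mismatches out of 27 aligned sites, so the Hamming distance is 6.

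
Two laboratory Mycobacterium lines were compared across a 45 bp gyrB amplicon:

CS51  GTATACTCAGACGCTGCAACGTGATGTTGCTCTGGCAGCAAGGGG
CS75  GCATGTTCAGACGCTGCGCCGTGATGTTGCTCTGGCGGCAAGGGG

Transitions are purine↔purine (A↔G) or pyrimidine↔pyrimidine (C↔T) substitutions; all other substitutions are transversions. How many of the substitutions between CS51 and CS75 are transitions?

5

Differing sites — 2:T/C (Ti); 5:A/G (Ti); 6:C/T (Ti); 18:A/G (Ti); 19:A/C (Tv); 37:A/G (Ti).
Of the 6 differences, 5 transitions and 1 transversion, so the answer is 5.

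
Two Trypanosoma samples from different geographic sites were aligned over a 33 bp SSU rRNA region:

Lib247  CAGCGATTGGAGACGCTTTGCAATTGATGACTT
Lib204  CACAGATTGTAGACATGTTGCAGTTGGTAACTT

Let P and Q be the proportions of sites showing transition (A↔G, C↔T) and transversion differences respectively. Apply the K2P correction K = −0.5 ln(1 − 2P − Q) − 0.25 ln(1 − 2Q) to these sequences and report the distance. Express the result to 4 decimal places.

0.3454

Mismatches occur at site 3 (G→C, transversion), site 4 (C→A, transversion), site 10 (G→T, transversion), site 15 (G→A, transition), site 16 (C→T, transition), site 17 (T→G, transversion), site 23 (A→G, transition), site 27 (A→G, transition), site 29 (G→A, transition).
Of the 9 differences, 5 transitions and 4 transversions over 33 sites: P = 5/33 = 0.151515, Q = 4/33 = 0.121212.
d = −0.5·ln(0.575758) − 0.25·ln(0.757576) = −0.5·(-0.552068) − 0.25·(-0.277631) = 0.3454.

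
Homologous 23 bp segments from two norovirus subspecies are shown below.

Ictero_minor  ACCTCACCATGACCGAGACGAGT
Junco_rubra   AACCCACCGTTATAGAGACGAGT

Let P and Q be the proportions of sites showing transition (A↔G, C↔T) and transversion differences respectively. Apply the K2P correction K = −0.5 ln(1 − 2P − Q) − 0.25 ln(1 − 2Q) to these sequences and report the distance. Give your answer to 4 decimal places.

0.3238

Differing sites — 2:C/A (Tv); 4:T/C (Ti); 9:A/G (Ti); 11:G/T (Tv); 13:C/T (Ti); 14:C/A (Tv).
Of the 6 differences, 3 transitions and 3 transversions over 23 sites: P = 3/23 = 0.130435, Q = 3/23 = 0.130435.
d = −0.5·ln(0.608695) − 0.25·ln(0.739130) = −0.5·(-0.496438) − 0.25·(-0.302281) = 0.3238.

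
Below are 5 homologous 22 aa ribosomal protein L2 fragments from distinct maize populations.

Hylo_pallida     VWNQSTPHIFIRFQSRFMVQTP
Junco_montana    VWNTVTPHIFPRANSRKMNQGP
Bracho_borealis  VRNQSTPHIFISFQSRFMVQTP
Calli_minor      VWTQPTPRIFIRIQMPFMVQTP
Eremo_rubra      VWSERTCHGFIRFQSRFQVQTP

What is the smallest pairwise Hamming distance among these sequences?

2

Pairwise Hamming distances:
  Hylo_pallida vs Junco_montana: 8
  Hylo_pallida vs Bracho_borealis: 2
  Hylo_pallida vs Calli_minor: 6
  Hylo_pallida vs Eremo_rubra: 6
  Junco_montana vs Bracho_borealis: 10
  Junco_montana vs Calli_minor: 12
  Junco_montana vs Eremo_rubra: 12
  Bracho_borealis vs Calli_minor: 8
  Bracho_borealis vs Eremo_rubra: 8
  Calli_minor vs Eremo_rubra: 10
The smallest is 2, between Hylo_pallida and Bracho_borealis.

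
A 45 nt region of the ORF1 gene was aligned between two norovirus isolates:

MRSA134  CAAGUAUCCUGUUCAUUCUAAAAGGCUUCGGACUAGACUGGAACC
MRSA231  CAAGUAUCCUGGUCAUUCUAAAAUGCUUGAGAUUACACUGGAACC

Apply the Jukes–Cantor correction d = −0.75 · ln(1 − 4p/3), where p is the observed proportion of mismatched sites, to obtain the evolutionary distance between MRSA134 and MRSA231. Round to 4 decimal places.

The sequences differ at positions 12 (U/G), 24 (G/U), 29 (C/G), 30 (G/A), 33 (C/U), 36 (G/C).
p = 6/45 = 0.133333.
d = −0.75 · ln(1 − (4/3)·0.133333) = −0.75 · ln(0.822223) = −0.75 · (-0.195744) = 0.1468.

0.1468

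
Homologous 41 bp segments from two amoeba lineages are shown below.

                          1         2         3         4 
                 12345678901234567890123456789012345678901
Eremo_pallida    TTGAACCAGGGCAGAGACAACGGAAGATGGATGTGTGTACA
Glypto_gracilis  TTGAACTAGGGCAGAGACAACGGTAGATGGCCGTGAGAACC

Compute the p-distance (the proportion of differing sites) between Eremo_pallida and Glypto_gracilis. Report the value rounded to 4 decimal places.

The sequences differ at positions 7 (C/T), 24 (A/T), 31 (A/C), 32 (T/C), 36 (T/A), 38 (T/A), 41 (A/C).
There are 7 differences over 41 sites, so p = 7/41 = 0.1707.

0.1707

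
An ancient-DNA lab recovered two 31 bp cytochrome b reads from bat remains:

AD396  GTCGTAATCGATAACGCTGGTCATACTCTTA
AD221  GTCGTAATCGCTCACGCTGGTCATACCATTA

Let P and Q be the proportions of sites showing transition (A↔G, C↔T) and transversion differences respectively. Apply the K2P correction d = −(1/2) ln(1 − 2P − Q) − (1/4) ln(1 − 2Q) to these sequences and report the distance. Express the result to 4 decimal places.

Mismatches occur at site 11 (A/C, transversion), site 13 (A/C, transversion), site 27 (T/C, transition), site 28 (C/A, transversion).
Of the 4 differences, 1 transition and 3 transversions over 31 sites: P = 1/31 = 0.032258, Q = 3/31 = 0.096774.
d = −0.5·ln(0.838710) − 0.25·ln(0.806452) = −0.5·(-0.175890) − 0.25·(-0.215111) = 0.1417.

0.1417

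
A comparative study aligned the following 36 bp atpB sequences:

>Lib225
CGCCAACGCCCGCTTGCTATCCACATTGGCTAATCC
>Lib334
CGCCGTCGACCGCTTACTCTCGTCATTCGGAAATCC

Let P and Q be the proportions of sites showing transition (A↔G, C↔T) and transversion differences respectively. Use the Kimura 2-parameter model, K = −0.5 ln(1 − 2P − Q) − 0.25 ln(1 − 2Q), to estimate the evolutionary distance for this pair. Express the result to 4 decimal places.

The sequences differ at positions 5 (A/G, transition), 6 (A/T, transversion), 9 (C/A, transversion), 16 (G/A, transition), 19 (A/C, transversion), 22 (C/G, transversion), 23 (A/T, transversion), 28 (G/C, transversion), 30 (C/G, transversion), 31 (T/A, transversion).
Of the 10 differences, 2 transitions and 8 transversions over 36 sites: P = 2/36 = 0.055556, Q = 8/36 = 0.222222.
d = −0.5·ln(0.666666) − 0.25·ln(0.555556) = −0.5·(-0.405466) − 0.25·(-0.587786) = 0.3497.

0.3497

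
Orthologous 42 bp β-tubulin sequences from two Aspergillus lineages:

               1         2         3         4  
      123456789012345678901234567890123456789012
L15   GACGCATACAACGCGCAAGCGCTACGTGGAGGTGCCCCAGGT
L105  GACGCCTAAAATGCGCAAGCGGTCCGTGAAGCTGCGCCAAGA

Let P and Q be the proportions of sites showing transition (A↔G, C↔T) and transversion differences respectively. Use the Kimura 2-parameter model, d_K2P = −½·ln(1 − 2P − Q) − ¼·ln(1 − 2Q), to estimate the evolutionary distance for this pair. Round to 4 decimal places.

Differing sites — 6:A/C (Tv); 9:C/A (Tv); 12:C/T (Ti); 22:C/G (Tv); 24:A/C (Tv); 29:G/A (Ti); 32:G/C (Tv); 36:C/G (Tv); 40:G/A (Ti); 42:T/A (Tv).
Of the 10 differences, 3 transitions and 7 transversions over 42 sites: P = 3/42 = 0.071429, Q = 7/42 = 0.166667.
d = −0.5·ln(0.690475) − 0.25·ln(0.666666) = −0.5·(-0.370376) − 0.25·(-0.405466) = 0.2866.

0.2866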